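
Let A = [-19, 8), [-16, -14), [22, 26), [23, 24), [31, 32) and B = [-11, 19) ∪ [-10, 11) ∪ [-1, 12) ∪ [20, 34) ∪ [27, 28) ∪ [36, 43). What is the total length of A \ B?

8

A, merged: [-19, 8), [22, 26), [31, 32).
B, merged: [-11, 19), [20, 34), [36, 43).
A \ B = [-19, -11).
Total: 8.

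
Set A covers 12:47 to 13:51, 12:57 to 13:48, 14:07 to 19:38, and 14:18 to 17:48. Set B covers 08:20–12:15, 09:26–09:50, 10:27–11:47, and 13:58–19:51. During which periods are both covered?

14:07–19:38

Merge the first list: 12:47–13:51, 14:07–19:38.
Merge the second list: 08:20–12:15, 13:58–19:51.
12:47–13:51 falls entirely outside B.
14:07–19:38 overlaps B on 14:07–19:38.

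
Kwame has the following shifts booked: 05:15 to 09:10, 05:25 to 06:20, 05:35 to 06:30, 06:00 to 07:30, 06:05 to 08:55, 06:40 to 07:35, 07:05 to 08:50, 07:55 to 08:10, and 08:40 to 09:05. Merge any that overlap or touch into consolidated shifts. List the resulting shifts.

05:15-09:10

05:25-06:20 overlaps/touches 05:15-09:10 → extend to 05:15-09:10.
05:35-06:30 overlaps/touches 05:15-09:10 → extend to 05:15-09:10.
06:00-07:30 overlaps/touches 05:15-09:10 → extend to 05:15-09:10.
06:05-08:55 overlaps/touches 05:15-09:10 → extend to 05:15-09:10.
06:40-07:35 overlaps/touches 05:15-09:10 → extend to 05:15-09:10.
07:05-08:50 overlaps/touches 05:15-09:10 → extend to 05:15-09:10.
07:55-08:10 overlaps/touches 05:15-09:10 → extend to 05:15-09:10.
08:40-09:05 overlaps/touches 05:15-09:10 → extend to 05:15-09:10.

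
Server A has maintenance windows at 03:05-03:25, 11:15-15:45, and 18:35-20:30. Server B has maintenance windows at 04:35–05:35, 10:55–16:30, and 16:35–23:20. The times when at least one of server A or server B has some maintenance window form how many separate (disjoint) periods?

4

A ∪ B = 03:05-03:25, 04:35-05:35, 10:55-16:30, 16:35-23:20.
That is 4 disjoint pieces.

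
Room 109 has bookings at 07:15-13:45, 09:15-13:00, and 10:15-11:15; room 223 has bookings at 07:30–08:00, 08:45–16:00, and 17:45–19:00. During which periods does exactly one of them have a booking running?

07:15-07:30, 08:00-08:45, 13:45-16:00, 17:45-19:00

First set merges to 07:15-13:45.
A \ B = 07:15-07:30, 08:00-08:45.
B \ A = 13:45-16:00, 17:45-19:00.
Union of the two gives the symmetric difference.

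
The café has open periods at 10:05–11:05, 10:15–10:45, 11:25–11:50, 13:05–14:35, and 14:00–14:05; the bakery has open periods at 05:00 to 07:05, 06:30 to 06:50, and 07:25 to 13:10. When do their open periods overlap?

10:05–11:05, 11:25–11:50, 13:05–13:10

First set merges to 10:05–11:05, 11:25–11:50, 13:05–14:35.
Second set merges to 05:00–07:05, 07:25–13:10.
10:05–11:05 overlaps B on 10:05–11:05.
11:25–11:50 overlaps B on 11:25–11:50.
13:05–14:35 overlaps B on 13:05–13:10.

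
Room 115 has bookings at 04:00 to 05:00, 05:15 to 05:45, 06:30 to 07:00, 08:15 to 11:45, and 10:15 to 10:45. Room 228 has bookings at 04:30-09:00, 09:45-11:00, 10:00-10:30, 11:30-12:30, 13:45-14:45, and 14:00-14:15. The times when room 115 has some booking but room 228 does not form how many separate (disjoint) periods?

A, merged: 04:00–05:00, 05:15–05:45, 06:30–07:00, 08:15–11:45.
B, merged: 04:30–09:00, 09:45–11:00, 11:30–12:30, 13:45–14:45.
A \ B = 04:00–04:30, 09:00–09:45, 11:00–11:30.
That is 3 disjoint pieces.

3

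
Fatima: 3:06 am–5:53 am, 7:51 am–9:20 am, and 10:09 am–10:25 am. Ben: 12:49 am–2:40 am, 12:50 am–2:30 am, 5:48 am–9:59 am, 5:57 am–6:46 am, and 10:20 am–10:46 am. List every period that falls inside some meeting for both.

5:48 am-5:53 am, 7:51 am-9:20 am, 10:20 am-10:25 am

Second set merges to 12:49 am-2:40 am, 5:48 am-9:59 am, 10:20 am-10:46 am.
3:06 am-5:53 am overlaps B on 5:48 am-5:53 am.
7:51 am-9:20 am overlaps B on 7:51 am-9:20 am.
10:09 am-10:25 am overlaps B on 10:20 am-10:25 am.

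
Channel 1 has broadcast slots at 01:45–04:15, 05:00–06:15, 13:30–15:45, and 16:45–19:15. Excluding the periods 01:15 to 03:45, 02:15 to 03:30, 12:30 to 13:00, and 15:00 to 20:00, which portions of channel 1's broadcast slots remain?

03:45–04:15, 05:00–06:15, 13:30–15:00

Second set merges to 01:15–03:45, 12:30–13:00, 15:00–20:00.
01:45–04:15 with B removed leaves 03:45–04:15.
05:00–06:15 is untouched.
13:30–15:45 with B removed leaves 13:30–15:00.
16:45–19:15 lies entirely inside B → drops out.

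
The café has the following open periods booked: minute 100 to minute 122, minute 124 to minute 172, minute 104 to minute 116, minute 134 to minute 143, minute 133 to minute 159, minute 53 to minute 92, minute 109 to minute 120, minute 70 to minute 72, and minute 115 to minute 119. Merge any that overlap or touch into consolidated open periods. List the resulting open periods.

minute 53 to minute 92, minute 100 to minute 122, minute 124 to minute 172

Sort by start: minute 53 to minute 92, minute 70 to minute 72, minute 100 to minute 122, minute 104 to minute 116, minute 109 to minute 120, minute 115 to minute 119, minute 124 to minute 172, minute 133 to minute 159, minute 134 to minute 143.
minute 70 to minute 72 overlaps/touches minute 53 to minute 92 → extend to minute 53 to minute 92.
minute 100 to minute 122 is disjoint → start new block.
minute 104 to minute 116 overlaps/touches minute 100 to minute 122 → extend to minute 100 to minute 122.
minute 109 to minute 120 overlaps/touches minute 100 to minute 122 → extend to minute 100 to minute 122.
minute 115 to minute 119 overlaps/touches minute 100 to minute 122 → extend to minute 100 to minute 122.
minute 124 to minute 172 is disjoint → start new block.
minute 133 to minute 159 overlaps/touches minute 124 to minute 172 → extend to minute 124 to minute 172.
minute 134 to minute 143 overlaps/touches minute 124 to minute 172 → extend to minute 124 to minute 172.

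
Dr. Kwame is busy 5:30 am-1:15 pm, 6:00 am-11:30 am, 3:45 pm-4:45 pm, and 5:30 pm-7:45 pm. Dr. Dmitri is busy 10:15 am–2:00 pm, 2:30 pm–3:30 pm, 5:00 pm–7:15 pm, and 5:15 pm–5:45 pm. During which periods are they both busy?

10:15 am–1:15 pm, 5:30 pm–7:15 pm

Merge the first list: 5:30 am–1:15 pm, 3:45 pm–4:45 pm, 5:30 pm–7:45 pm.
Merge the second list: 10:15 am–2:00 pm, 2:30 pm–3:30 pm, 5:00 pm–7:15 pm.
5:30 am–1:15 pm overlaps B on 10:15 am–1:15 pm.
3:45 pm–4:45 pm falls entirely outside B.
5:30 pm–7:45 pm overlaps B on 5:30 pm–7:15 pm.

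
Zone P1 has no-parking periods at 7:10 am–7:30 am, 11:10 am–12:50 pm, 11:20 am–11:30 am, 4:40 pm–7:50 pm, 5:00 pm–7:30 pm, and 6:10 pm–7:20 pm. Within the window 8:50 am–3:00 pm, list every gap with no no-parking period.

Covered (merged): 7:10 am-7:30 am, 11:10 am-12:50 pm, 4:40 pm-7:50 pm.
Complement within 8:50 am-3:00 pm: 8:50 am-11:10 am, 12:50 pm-3:00 pm.

8:50 am-11:10 am, 12:50 pm-3:00 pm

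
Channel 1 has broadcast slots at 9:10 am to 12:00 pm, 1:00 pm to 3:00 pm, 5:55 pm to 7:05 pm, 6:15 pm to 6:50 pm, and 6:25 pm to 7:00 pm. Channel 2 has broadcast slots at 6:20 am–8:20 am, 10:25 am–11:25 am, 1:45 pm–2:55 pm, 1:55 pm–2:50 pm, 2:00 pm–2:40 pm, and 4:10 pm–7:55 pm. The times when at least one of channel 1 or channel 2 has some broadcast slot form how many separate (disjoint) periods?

4

A, merged: 9:10 am–12:00 pm, 1:00 pm–3:00 pm, 5:55 pm–7:05 pm.
B, merged: 6:20 am–8:20 am, 10:25 am–11:25 am, 1:45 pm–2:55 pm, 4:10 pm–7:55 pm.
A ∪ B = 6:20 am–8:20 am, 9:10 am–12:00 pm, 1:00 pm–3:00 pm, 4:10 pm–7:55 pm.
That is 4 disjoint pieces.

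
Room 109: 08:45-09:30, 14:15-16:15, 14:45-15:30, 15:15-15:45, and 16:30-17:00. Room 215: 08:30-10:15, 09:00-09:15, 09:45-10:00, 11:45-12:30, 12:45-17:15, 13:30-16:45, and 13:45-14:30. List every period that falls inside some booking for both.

08:45–09:30, 14:15–16:15, 16:30–17:00

First set merges to 08:45–09:30, 14:15–16:15, 16:30–17:00.
Second set merges to 08:30–10:15, 11:45–12:30, 12:45–17:15.
08:45–09:30 ∩ B → 08:45–09:30.
14:15–16:15 ∩ B → 14:15–16:15.
16:30–17:00 ∩ B → 16:30–17:00.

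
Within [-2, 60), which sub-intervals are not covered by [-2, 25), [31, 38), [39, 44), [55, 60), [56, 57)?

Covered (merged): [-2, 25), [31, 38), [39, 44), [55, 60).
Uncovered inside [-2, 60): [25, 31), [38, 39), [44, 55).

[25, 31) ∪ [38, 39) ∪ [44, 55)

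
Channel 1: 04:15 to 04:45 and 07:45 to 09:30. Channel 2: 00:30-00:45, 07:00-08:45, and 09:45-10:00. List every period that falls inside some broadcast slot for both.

07:45–08:45

04:15–04:45 meets no B interval.
07:45–09:30 ∩ B → 07:45–08:45.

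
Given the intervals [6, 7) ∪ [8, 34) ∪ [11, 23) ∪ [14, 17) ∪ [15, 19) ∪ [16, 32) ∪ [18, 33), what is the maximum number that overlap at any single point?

At 16, 5 of the intervals are simultaneously active.
No point has more.

5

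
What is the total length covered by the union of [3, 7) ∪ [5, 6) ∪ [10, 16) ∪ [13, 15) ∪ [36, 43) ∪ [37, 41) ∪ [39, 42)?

Merged: [3, 7), [10, 16), [36, 43).
Lengths: 4 + 6 + 7 = 17.

17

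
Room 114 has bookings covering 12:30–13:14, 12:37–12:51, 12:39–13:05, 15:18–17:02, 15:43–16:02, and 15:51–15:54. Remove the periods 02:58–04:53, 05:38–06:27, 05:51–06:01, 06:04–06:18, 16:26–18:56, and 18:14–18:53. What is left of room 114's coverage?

12:30–13:14, 15:18–16:26

Merge the first list: 12:30–13:14, 15:18–17:02.
Merge the second list: 02:58–04:53, 05:38–06:27, 16:26–18:56.
12:30–13:14: nothing removed.
15:18–17:02 \ B = 15:18–16:26.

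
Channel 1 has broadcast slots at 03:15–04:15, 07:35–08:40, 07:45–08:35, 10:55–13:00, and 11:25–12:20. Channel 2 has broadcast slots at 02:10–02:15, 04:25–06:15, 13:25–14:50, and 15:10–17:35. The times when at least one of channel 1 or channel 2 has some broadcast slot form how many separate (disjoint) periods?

Merge the first list: 03:15–04:15, 07:35–08:40, 10:55–13:00.
A ∪ B = 02:10–02:15, 03:15–04:15, 04:25–06:15, 07:35–08:40, 10:55–13:00, 13:25–14:50, 15:10–17:35.
That is 7 disjoint pieces.

7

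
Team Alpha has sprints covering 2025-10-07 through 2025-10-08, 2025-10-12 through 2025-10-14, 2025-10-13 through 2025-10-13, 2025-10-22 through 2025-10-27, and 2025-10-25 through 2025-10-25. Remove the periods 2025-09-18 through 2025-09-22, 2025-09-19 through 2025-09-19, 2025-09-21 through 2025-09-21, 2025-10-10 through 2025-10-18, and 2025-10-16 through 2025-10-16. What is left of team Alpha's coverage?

2025-10-07 through 2025-10-08, 2025-10-22 through 2025-10-27

A, merged: 2025-10-07 through 2025-10-08, 2025-10-12 through 2025-10-14, 2025-10-22 through 2025-10-27.
B, merged: 2025-09-18 through 2025-09-22, 2025-10-10 through 2025-10-18.
2025-10-07 through 2025-10-08 is untouched.
2025-10-12 through 2025-10-14 lies entirely inside B → drops out.
2025-10-22 through 2025-10-27 is untouched.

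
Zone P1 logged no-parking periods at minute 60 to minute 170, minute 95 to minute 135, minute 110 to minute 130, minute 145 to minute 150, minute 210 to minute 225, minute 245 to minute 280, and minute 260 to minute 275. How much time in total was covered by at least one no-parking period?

160 minutes

Merged: minute 60 to minute 170, minute 210 to minute 225, minute 245 to minute 280.
Lengths: 110 minutes + 15 minutes + 35 minutes = 160 minutes.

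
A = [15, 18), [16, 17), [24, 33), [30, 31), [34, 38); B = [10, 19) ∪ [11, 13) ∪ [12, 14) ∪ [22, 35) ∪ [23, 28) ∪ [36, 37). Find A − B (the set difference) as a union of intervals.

[35, 36) ∪ [37, 38)

Merge the first list: [15, 18), [24, 33), [34, 38).
Merge the second list: [10, 19), [22, 35), [36, 37).
[15, 18): fully covered by B → removed.
[24, 33): fully covered by B → removed.
[34, 38) minus B → [35, 36), [37, 38).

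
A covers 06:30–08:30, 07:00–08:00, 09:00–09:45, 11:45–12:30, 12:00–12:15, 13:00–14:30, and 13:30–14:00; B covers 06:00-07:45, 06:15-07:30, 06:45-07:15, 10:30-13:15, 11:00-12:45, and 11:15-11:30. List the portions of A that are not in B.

Merge the first list: 06:30-08:30, 09:00-09:45, 11:45-12:30, 13:00-14:30.
Merge the second list: 06:00-07:45, 10:30-13:15.
06:30-08:30 \ B = 07:45-08:30.
09:00-09:45: nothing removed.
11:45-12:30: entirely removed.
13:00-14:30 \ B = 13:15-14:30.

07:45-08:30, 09:00-09:45, 13:15-14:30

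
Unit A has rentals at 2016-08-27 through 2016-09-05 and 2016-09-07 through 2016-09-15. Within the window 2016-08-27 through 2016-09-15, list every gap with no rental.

After merging, the occupied span is 2016-08-27 through 2016-09-05, 2016-09-07 through 2016-09-15.
Uncovered inside 2016-08-27 through 2016-09-15: 2016-09-06 through 2016-09-06.

2016-09-06 through 2016-09-06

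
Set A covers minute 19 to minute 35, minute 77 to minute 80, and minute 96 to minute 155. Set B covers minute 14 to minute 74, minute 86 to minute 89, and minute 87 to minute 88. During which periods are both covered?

minute 19 to minute 35

Merge the second list: minute 14 to minute 74, minute 86 to minute 89.
minute 19 to minute 35 overlaps B on minute 19 to minute 35.
minute 77 to minute 80 falls entirely outside B.
minute 96 to minute 155 falls entirely outside B.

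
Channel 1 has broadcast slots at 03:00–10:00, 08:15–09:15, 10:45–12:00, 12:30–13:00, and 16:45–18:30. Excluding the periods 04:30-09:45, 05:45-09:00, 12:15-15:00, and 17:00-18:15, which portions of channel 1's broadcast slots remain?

First set merges to 03:00–10:00, 10:45–12:00, 12:30–13:00, 16:45–18:30.
Second set merges to 04:30–09:45, 12:15–15:00, 17:00–18:15.
03:00–10:00 \ B = 03:00–04:30, 09:45–10:00.
10:45–12:00: nothing removed.
12:30–13:00: entirely removed.
16:45–18:30 \ B = 16:45–17:00, 18:15–18:30.

03:00–04:30, 09:45–10:00, 10:45–12:00, 16:45–17:00, 18:15–18:30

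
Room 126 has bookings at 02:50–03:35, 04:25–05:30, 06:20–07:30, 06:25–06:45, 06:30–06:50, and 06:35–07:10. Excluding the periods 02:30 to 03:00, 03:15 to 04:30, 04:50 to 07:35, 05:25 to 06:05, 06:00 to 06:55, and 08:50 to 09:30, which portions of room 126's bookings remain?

03:00–03:15, 04:30–04:50

A, merged: 02:50–03:35, 04:25–05:30, 06:20–07:30.
B, merged: 02:30–03:00, 03:15–04:30, 04:50–07:35, 08:50–09:30.
02:50–03:35 \ B = 03:00–03:15.
04:25–05:30 \ B = 04:30–04:50.
06:20–07:30: entirely removed.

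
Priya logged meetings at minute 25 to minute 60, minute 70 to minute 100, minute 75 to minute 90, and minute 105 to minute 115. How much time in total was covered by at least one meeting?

75 minutes

Merged: minute 25 to minute 60, minute 70 to minute 100, minute 105 to minute 115.
Lengths: 35 minutes + 30 minutes + 10 minutes = 75 minutes.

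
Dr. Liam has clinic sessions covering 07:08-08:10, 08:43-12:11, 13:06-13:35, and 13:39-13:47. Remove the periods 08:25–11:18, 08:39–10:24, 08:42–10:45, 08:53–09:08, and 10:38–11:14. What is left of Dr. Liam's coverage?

07:08–08:10, 11:18–12:11, 13:06–13:35, 13:39–13:47

Second set merges to 08:25–11:18.
07:08–08:10 is untouched.
08:43–12:11 with B removed leaves 11:18–12:11.
13:06–13:35 is untouched.
13:39–13:47 is untouched.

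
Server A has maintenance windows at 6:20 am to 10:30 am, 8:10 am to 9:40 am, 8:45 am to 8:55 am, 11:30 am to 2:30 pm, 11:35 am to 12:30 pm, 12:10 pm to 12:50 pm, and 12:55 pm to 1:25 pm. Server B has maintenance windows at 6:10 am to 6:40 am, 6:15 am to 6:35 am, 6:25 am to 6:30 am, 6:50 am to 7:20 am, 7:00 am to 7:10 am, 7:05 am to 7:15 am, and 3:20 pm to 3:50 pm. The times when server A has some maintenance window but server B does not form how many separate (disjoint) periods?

3

First set merges to 6:20 am–10:30 am, 11:30 am–2:30 pm.
Second set merges to 6:10 am–6:40 am, 6:50 am–7:20 am, 3:20 pm–3:50 pm.
A \ B = 6:40 am–6:50 am, 7:20 am–10:30 am, 11:30 am–2:30 pm.
That is 3 disjoint pieces.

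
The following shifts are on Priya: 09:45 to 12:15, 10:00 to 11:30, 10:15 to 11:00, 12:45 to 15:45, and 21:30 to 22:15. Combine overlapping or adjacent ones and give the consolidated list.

10:00-11:30 overlaps/touches 09:45-12:15 → extend to 09:45-12:15.
10:15-11:00 overlaps/touches 09:45-12:15 → extend to 09:45-12:15.
12:45-15:45 is disjoint → start new block.
21:30-22:15 is disjoint → start new block.

09:45-12:15, 12:45-15:45, 21:30-22:15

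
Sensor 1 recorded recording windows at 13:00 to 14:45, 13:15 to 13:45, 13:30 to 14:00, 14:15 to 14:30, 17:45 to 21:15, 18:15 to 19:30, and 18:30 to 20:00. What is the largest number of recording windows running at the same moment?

At 13:30, 3 of the intervals are simultaneously active.
No point has more.

3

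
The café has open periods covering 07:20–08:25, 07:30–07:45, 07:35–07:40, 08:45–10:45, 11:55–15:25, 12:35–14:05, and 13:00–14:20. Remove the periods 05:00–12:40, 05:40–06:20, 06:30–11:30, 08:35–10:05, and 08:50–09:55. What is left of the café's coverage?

12:40–15:25

First set merges to 07:20–08:25, 08:45–10:45, 11:55–15:25.
Second set merges to 05:00–12:40.
07:20–08:25 lies entirely inside B → drops out.
08:45–10:45 lies entirely inside B → drops out.
11:55–15:25 with B removed leaves 12:40–15:25.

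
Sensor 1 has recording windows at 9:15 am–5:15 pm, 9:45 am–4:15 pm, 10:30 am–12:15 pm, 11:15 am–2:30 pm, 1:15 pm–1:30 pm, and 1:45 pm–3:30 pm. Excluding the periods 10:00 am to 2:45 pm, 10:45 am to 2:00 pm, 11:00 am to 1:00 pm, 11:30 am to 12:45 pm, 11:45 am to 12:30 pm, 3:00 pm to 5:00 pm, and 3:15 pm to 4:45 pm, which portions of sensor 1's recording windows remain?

9:15 am–10:00 am, 2:45 pm–3:00 pm, 5:00 pm–5:15 pm

A, merged: 9:15 am–5:15 pm.
B, merged: 10:00 am–2:45 pm, 3:00 pm–5:00 pm.
9:15 am–5:15 pm \ B = 9:15 am–10:00 am, 2:45 pm–3:00 pm, 5:00 pm–5:15 pm.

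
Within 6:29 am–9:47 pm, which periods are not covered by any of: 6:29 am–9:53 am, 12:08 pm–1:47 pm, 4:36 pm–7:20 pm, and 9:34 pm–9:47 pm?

After merging, the occupied span is 6:29 am–9:53 am, 12:08 pm–1:47 pm, 4:36 pm–7:20 pm, 9:34 pm–9:47 pm.
Gaps within 6:29 am–9:47 pm: 9:53 am–12:08 pm, 1:47 pm–4:36 pm, 7:20 pm–9:34 pm.

9:53 am–12:08 pm, 1:47 pm–4:36 pm, 7:20 pm–9:34 pm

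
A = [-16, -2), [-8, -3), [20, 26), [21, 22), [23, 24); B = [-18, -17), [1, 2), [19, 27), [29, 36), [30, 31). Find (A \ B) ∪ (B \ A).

Merge the first list: [-16, -2), [20, 26).
Merge the second list: [-18, -17), [1, 2), [19, 27), [29, 36).
Only in the first: [-16, -2).
Only in the second: [-18, -17), [1, 2), [19, 20), [26, 27), [29, 36).
Together these are the periods covered by exactly one.

[-18, -17) ∪ [-16, -2) ∪ [1, 2) ∪ [19, 20) ∪ [26, 27) ∪ [29, 36)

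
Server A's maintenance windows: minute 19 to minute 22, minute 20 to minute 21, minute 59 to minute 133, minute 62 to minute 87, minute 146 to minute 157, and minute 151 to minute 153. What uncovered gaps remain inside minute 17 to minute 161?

minute 17 to minute 19, minute 22 to minute 59, minute 133 to minute 146, minute 157 to minute 161

Covered (merged): minute 19 to minute 22, minute 59 to minute 133, minute 146 to minute 157.
Uncovered inside minute 17 to minute 161: minute 17 to minute 19, minute 22 to minute 59, minute 133 to minute 146, minute 157 to minute 161.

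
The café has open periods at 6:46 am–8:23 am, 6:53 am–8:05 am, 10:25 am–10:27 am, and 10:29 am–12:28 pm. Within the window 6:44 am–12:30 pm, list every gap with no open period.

Covered (merged): 6:46 am–8:23 am, 10:25 am–10:27 am, 10:29 am–12:28 pm.
Complement within 6:44 am–12:30 pm: 6:44 am–6:46 am, 8:23 am–10:25 am, 10:27 am–10:29 am, 12:28 pm–12:30 pm.

6:44 am–6:46 am, 8:23 am–10:25 am, 10:27 am–10:29 am, 12:28 pm–12:30 pm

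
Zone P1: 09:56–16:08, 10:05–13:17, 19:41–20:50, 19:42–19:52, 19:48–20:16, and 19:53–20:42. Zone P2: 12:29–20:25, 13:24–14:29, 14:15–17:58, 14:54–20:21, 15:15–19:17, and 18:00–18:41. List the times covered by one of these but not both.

Merge the first list: 09:56–16:08, 19:41–20:50.
Merge the second list: 12:29–20:25.
A but not B: 09:56–12:29, 20:25–20:50.
B but not A: 16:08–19:41.
Combining gives A △ B.

09:56–12:29, 16:08–19:41, 20:25–20:50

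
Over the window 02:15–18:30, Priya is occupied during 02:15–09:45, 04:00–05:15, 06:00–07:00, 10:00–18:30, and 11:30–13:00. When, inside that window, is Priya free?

09:45–10:00

The merged coverage is 02:15–09:45, 10:00–18:30.
Uncovered inside 02:15–18:30: 09:45–10:00.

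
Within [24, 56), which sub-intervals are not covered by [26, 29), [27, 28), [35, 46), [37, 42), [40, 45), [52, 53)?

[24, 26) ∪ [29, 35) ∪ [46, 52) ∪ [53, 56)

The merged coverage is [26, 29), [35, 46), [52, 53).
Gaps within [24, 56): [24, 26), [29, 35), [46, 52), [53, 56).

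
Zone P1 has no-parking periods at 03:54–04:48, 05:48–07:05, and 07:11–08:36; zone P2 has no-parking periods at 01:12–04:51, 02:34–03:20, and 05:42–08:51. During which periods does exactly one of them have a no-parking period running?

01:12-03:54, 04:48-04:51, 05:42-05:48, 07:05-07:11, 08:36-08:51

B, merged: 01:12-04:51, 05:42-08:51.
A but not B: none.
B but not A: 01:12-03:54, 04:48-04:51, 05:42-05:48, 07:05-07:11, 08:36-08:51.
Combining gives A △ B.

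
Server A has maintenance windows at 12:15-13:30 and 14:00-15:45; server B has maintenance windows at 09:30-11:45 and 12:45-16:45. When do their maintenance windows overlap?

12:45–13:30, 14:00–15:45

12:15–13:30 ∩ B → 12:45–13:30.
14:00–15:45 ∩ B → 14:00–15:45.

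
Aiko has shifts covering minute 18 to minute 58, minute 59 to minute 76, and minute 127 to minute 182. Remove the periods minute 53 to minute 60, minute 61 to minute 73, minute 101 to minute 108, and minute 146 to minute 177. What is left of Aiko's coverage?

minute 18 to minute 53, minute 60 to minute 61, minute 73 to minute 76, minute 127 to minute 146, minute 177 to minute 182

minute 18 to minute 58 minus B → minute 18 to minute 53.
minute 59 to minute 76 minus B → minute 60 to minute 61, minute 73 to minute 76.
minute 127 to minute 182 minus B → minute 127 to minute 146, minute 177 to minute 182.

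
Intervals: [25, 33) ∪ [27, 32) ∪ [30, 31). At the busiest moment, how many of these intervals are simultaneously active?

Walk the sorted start/end points keeping a running depth.
The depth first hits 3 at 30.

3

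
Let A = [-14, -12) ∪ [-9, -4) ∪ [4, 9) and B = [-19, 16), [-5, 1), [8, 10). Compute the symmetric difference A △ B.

B, merged: [-19, 16).
A \ B = none.
B \ A = [-19, -14), [-12, -9), [-4, 4), [9, 16).
Union of the two gives the symmetric difference.

[-19, -14) ∪ [-12, -9) ∪ [-4, 4) ∪ [9, 16)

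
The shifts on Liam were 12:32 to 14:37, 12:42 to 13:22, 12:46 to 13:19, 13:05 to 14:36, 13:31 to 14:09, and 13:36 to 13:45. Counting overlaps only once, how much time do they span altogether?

2 h 5 min

Merged: 12:32-14:37.
Length: 2 h 5 min.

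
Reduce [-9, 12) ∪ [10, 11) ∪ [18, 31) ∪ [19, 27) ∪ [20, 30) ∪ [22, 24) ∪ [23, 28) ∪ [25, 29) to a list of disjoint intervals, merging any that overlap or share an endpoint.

[-9, 12) ∪ [18, 31)

[10, 11) overlaps/touches [-9, 12) → extend to [-9, 12).
[18, 31) is disjoint → start new block.
[19, 27) overlaps/touches [18, 31) → extend to [18, 31).
[20, 30) overlaps/touches [18, 31) → extend to [18, 31).
[22, 24) overlaps/touches [18, 31) → extend to [18, 31).
[23, 28) overlaps/touches [18, 31) → extend to [18, 31).
[25, 29) overlaps/touches [18, 31) → extend to [18, 31).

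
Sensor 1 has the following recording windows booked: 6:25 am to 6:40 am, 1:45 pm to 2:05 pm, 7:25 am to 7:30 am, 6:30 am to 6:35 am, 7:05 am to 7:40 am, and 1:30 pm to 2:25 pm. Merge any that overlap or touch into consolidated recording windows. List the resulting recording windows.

6:25 am–6:40 am, 7:05 am–7:40 am, 1:30 pm–2:25 pm

Sort by start: 6:25 am–6:40 am, 6:30 am–6:35 am, 7:05 am–7:40 am, 7:25 am–7:30 am, 1:30 pm–2:25 pm, 1:45 pm–2:05 pm.
6:30 am–6:35 am overlaps/touches 6:25 am–6:40 am → extend to 6:25 am–6:40 am.
7:05 am–7:40 am is disjoint → start new block.
7:25 am–7:30 am overlaps/touches 7:05 am–7:40 am → extend to 7:05 am–7:40 am.
1:30 pm–2:25 pm is disjoint → start new block.
1:45 pm–2:05 pm overlaps/touches 1:30 pm–2:25 pm → extend to 1:30 pm–2:25 pm.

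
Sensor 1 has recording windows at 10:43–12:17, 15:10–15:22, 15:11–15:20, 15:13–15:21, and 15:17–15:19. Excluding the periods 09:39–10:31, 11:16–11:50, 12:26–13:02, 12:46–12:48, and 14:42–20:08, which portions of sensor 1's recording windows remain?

10:43-11:16, 11:50-12:17

A, merged: 10:43-12:17, 15:10-15:22.
B, merged: 09:39-10:31, 11:16-11:50, 12:26-13:02, 14:42-20:08.
10:43-12:17 with B removed leaves 10:43-11:16, 11:50-12:17.
15:10-15:22 lies entirely inside B → drops out.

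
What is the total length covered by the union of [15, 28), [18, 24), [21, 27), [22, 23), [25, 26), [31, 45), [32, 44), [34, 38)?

Merged: [15, 28), [31, 45).
Lengths: 13 + 14 = 27.

27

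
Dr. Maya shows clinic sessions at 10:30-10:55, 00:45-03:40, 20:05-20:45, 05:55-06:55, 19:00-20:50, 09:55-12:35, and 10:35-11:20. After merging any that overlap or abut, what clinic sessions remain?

00:45–03:40, 05:55–06:55, 09:55–12:35, 19:00–20:50

Sort by start: 00:45–03:40, 05:55–06:55, 09:55–12:35, 10:30–10:55, 10:35–11:20, 19:00–20:50, 20:05–20:45.
05:55–06:55 is disjoint → start new block.
09:55–12:35 is disjoint → start new block.
10:30–10:55 overlaps/touches 09:55–12:35 → extend to 09:55–12:35.
10:35–11:20 overlaps/touches 09:55–12:35 → extend to 09:55–12:35.
19:00–20:50 is disjoint → start new block.
20:05–20:45 overlaps/touches 19:00–20:50 → extend to 19:00–20:50.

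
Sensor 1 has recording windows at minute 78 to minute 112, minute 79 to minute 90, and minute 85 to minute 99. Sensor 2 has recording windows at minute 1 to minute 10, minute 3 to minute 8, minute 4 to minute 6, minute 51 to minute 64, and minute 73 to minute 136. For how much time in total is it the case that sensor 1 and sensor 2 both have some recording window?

A, merged: minute 78 to minute 112.
B, merged: minute 1 to minute 10, minute 51 to minute 64, minute 73 to minute 136.
A ∩ B = minute 78 to minute 112.
Total: 34 minutes.

34 minutes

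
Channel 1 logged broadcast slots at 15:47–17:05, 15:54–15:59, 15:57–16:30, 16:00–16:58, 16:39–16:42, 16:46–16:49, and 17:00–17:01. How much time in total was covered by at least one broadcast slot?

Merged: 15:47–17:05.
Length: 1 h 18 min.

1 h 18 min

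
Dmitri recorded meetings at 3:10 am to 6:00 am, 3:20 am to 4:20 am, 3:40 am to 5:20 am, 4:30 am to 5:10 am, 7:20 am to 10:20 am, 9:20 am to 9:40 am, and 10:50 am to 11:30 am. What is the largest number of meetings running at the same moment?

3

Sweep endpoints in order; track running count of active intervals.
Peak of 3 reached at 3:40 am.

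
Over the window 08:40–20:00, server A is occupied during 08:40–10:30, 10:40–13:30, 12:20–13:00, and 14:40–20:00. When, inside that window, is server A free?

The merged coverage is 08:40–10:30, 10:40–13:30, 14:40–20:00.
Complement within 08:40–20:00: 10:30–10:40, 13:30–14:40.

10:30–10:40, 13:30–14:40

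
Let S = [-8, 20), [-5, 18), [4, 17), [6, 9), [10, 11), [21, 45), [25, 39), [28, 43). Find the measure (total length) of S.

Merged: [-8, 20), [21, 45).
Lengths: 28 + 24 = 52.

52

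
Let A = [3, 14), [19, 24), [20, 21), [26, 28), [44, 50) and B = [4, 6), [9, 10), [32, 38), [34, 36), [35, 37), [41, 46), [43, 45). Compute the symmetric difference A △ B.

[3, 4) ∪ [6, 9) ∪ [10, 14) ∪ [19, 24) ∪ [26, 28) ∪ [32, 38) ∪ [41, 44) ∪ [46, 50)

A, merged: [3, 14), [19, 24), [26, 28), [44, 50).
B, merged: [4, 6), [9, 10), [32, 38), [41, 46).
A \ B = [3, 4), [6, 9), [10, 14), [19, 24), [26, 28), [46, 50).
B \ A = [32, 38), [41, 44).
Union of the two gives the symmetric difference.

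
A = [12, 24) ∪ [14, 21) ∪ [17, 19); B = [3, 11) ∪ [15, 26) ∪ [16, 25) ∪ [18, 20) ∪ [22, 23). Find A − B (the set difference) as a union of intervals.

[12, 15)

First set merges to [12, 24).
Second set merges to [3, 11), [15, 26).
[12, 24) with B removed leaves [12, 15).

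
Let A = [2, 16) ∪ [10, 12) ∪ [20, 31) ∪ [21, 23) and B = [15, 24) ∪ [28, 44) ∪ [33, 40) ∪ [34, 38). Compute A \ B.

[2, 15) ∪ [24, 28)

First set merges to [2, 16), [20, 31).
Second set merges to [15, 24), [28, 44).
[2, 16) with B removed leaves [2, 15).
[20, 31) with B removed leaves [24, 28).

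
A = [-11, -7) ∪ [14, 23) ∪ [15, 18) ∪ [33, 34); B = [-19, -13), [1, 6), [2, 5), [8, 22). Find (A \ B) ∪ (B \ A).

Merge the first list: [-11, -7), [14, 23), [33, 34).
Merge the second list: [-19, -13), [1, 6), [8, 22).
A \ B = [-11, -7), [22, 23), [33, 34).
B \ A = [-19, -13), [1, 6), [8, 14).
Union of the two gives the symmetric difference.

[-19, -13) ∪ [-11, -7) ∪ [1, 6) ∪ [8, 14) ∪ [22, 23) ∪ [33, 34)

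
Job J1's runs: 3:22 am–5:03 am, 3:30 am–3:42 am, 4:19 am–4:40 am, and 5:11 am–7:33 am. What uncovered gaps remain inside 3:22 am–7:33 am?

After merging, the occupied span is 3:22 am–5:03 am, 5:11 am–7:33 am.
Gaps within 3:22 am–7:33 am: 5:03 am–5:11 am.

5:03 am–5:11 am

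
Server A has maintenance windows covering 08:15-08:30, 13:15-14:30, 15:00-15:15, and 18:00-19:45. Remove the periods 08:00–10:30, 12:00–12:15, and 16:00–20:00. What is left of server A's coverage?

13:15–14:30, 15:00–15:15

08:15–08:30: fully covered by B → removed.
13:15–14:30: no B overlap → unchanged.
15:00–15:15: no B overlap → unchanged.
18:00–19:45: fully covered by B → removed.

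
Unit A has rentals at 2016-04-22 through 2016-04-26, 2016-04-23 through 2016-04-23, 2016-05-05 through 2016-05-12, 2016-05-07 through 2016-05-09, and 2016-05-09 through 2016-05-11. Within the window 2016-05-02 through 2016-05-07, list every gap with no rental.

The merged coverage is 2016-04-22 through 2016-04-26, 2016-05-05 through 2016-05-12.
Gaps within 2016-05-02 through 2016-05-07: 2016-05-02 through 2016-05-04.

2016-05-02 through 2016-05-04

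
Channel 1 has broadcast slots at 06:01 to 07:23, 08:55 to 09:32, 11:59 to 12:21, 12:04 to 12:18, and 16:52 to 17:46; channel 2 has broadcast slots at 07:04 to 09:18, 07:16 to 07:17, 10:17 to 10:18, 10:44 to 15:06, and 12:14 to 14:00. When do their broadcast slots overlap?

First set merges to 06:01–07:23, 08:55–09:32, 11:59–12:21, 16:52–17:46.
Second set merges to 07:04–09:18, 10:17–10:18, 10:44–15:06.
06:01–07:23 meets the second set on 07:04–07:23.
08:55–09:32 meets the second set on 08:55–09:18.
11:59–12:21 meets the second set on 11:59–12:21.
16:52–17:46: no overlap with the second set.

07:04–07:23, 08:55–09:18, 11:59–12:21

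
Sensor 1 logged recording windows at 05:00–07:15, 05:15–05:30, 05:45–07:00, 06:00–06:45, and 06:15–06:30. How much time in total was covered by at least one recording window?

2 h 15 min

Merged: 05:00-07:15.
Length: 2 h 15 min.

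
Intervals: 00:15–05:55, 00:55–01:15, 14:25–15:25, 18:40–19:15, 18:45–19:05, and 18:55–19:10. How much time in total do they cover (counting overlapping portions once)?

7 h 15 min

Merged: 00:15-05:55, 14:25-15:25, 18:40-19:15.
Lengths: 5 h 40 min + 1 h + 35 min = 7 h 15 min.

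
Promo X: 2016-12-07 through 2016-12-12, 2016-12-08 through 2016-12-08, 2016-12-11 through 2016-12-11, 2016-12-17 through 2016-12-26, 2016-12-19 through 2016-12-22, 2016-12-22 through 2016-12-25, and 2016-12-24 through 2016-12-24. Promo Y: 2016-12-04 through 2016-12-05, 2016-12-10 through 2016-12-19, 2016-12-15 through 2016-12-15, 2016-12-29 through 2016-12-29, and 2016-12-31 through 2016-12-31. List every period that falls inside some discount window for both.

2016-12-10 through 2016-12-12, 2016-12-17 through 2016-12-19

Merge the first list: 2016-12-07 through 2016-12-12, 2016-12-17 through 2016-12-26.
Merge the second list: 2016-12-04 through 2016-12-05, 2016-12-10 through 2016-12-19, 2016-12-29 through 2016-12-29, 2016-12-31 through 2016-12-31.
2016-12-07 through 2016-12-12 meets the second set on 2016-12-10 through 2016-12-12.
2016-12-17 through 2016-12-26 meets the second set on 2016-12-17 through 2016-12-19.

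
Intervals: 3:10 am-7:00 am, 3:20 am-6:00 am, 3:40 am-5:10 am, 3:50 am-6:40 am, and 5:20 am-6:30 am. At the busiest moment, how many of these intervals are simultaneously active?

4

At 3:50 am, 4 of the intervals are simultaneously active.
No point has more.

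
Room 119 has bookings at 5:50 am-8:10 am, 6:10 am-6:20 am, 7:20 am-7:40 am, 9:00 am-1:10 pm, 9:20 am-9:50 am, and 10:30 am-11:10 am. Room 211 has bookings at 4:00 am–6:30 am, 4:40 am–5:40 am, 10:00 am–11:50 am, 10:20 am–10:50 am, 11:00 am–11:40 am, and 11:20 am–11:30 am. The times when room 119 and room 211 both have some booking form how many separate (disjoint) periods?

2

First set merges to 5:50 am–8:10 am, 9:00 am–1:10 pm.
Second set merges to 4:00 am–6:30 am, 10:00 am–11:50 am.
A ∩ B = 5:50 am–6:30 am, 10:00 am–11:50 am.
That is 2 disjoint pieces.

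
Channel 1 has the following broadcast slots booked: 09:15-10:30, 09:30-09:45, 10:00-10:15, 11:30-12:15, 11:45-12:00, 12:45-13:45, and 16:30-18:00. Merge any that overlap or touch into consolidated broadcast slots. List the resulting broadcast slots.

09:30-09:45 overlaps/touches 09:15-10:30 → extend to 09:15-10:30.
10:00-10:15 overlaps/touches 09:15-10:30 → extend to 09:15-10:30.
11:30-12:15 is disjoint → start new block.
11:45-12:00 overlaps/touches 11:30-12:15 → extend to 11:30-12:15.
12:45-13:45 is disjoint → start new block.
16:30-18:00 is disjoint → start new block.

09:15-10:30, 11:30-12:15, 12:45-13:45, 16:30-18:00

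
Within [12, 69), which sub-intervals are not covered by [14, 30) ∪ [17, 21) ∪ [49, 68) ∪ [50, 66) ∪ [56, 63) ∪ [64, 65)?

[12, 14) ∪ [30, 49) ∪ [68, 69)

The merged coverage is [14, 30), [49, 68).
Uncovered inside [12, 69): [12, 14), [30, 49), [68, 69).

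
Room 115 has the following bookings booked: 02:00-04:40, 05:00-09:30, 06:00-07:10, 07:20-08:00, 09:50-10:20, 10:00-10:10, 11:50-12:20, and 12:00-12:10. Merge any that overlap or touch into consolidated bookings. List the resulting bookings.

05:00–09:30 is disjoint → start new block.
06:00–07:10 overlaps/touches 05:00–09:30 → extend to 05:00–09:30.
07:20–08:00 overlaps/touches 05:00–09:30 → extend to 05:00–09:30.
09:50–10:20 is disjoint → start new block.
10:00–10:10 overlaps/touches 09:50–10:20 → extend to 09:50–10:20.
11:50–12:20 is disjoint → start new block.
12:00–12:10 overlaps/touches 11:50–12:20 → extend to 11:50–12:20.

02:00–04:40, 05:00–09:30, 09:50–10:20, 11:50–12:20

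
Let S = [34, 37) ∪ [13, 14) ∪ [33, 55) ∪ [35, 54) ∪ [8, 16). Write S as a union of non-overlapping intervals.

Sort by start: [8, 16), [13, 14), [33, 55), [34, 37), [35, 54).
[13, 14) overlaps/touches [8, 16) → extend to [8, 16).
[33, 55) is disjoint → start new block.
[34, 37) overlaps/touches [33, 55) → extend to [33, 55).
[35, 54) overlaps/touches [33, 55) → extend to [33, 55).

[8, 16) ∪ [33, 55)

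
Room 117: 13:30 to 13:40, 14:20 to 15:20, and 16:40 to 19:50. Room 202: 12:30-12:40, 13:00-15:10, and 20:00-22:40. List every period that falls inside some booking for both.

13:30-13:40 overlaps B on 13:30-13:40.
14:20-15:20 overlaps B on 14:20-15:10.
16:40-19:50 falls entirely outside B.

13:30-13:40, 14:20-15:10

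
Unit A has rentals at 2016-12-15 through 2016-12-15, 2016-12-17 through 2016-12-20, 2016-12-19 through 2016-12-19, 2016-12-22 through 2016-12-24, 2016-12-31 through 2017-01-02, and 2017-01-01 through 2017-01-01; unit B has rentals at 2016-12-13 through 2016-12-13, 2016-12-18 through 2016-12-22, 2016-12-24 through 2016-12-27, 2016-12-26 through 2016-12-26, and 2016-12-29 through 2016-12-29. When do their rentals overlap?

2016-12-18 through 2016-12-20, 2016-12-22 through 2016-12-22, 2016-12-24 through 2016-12-24

Merge the first list: 2016-12-15 through 2016-12-15, 2016-12-17 through 2016-12-20, 2016-12-22 through 2016-12-24, 2016-12-31 through 2017-01-02.
Merge the second list: 2016-12-13 through 2016-12-13, 2016-12-18 through 2016-12-22, 2016-12-24 through 2016-12-27, 2016-12-29 through 2016-12-29.
2016-12-15 through 2016-12-15 falls entirely outside B.
2016-12-17 through 2016-12-20 overlaps B on 2016-12-18 through 2016-12-20.
2016-12-22 through 2016-12-24 overlaps B on 2016-12-22 through 2016-12-22, 2016-12-24 through 2016-12-24.
2016-12-31 through 2017-01-02 falls entirely outside B.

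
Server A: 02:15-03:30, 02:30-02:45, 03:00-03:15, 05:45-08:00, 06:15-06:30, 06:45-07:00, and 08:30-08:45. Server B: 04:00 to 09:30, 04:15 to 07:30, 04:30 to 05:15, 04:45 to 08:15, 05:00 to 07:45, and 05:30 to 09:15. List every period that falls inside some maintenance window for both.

05:45–08:00, 08:30–08:45

A, merged: 02:15–03:30, 05:45–08:00, 08:30–08:45.
B, merged: 04:00–09:30.
02:15–03:30 falls entirely outside B.
05:45–08:00 overlaps B on 05:45–08:00.
08:30–08:45 overlaps B on 08:30–08:45.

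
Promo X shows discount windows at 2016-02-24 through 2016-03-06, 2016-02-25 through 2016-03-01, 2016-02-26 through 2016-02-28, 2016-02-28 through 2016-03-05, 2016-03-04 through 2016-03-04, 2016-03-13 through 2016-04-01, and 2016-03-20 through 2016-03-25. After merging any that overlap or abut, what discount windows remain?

2016-02-25 through 2016-03-01 overlaps/touches 2016-02-24 through 2016-03-06 → extend to 2016-02-24 through 2016-03-06.
2016-02-26 through 2016-02-28 overlaps/touches 2016-02-24 through 2016-03-06 → extend to 2016-02-24 through 2016-03-06.
2016-02-28 through 2016-03-05 overlaps/touches 2016-02-24 through 2016-03-06 → extend to 2016-02-24 through 2016-03-06.
2016-03-04 through 2016-03-04 overlaps/touches 2016-02-24 through 2016-03-06 → extend to 2016-02-24 through 2016-03-06.
2016-03-13 through 2016-04-01 is disjoint → start new block.
2016-03-20 through 2016-03-25 overlaps/touches 2016-03-13 through 2016-04-01 → extend to 2016-03-13 through 2016-04-01.

2016-02-24 through 2016-03-06, 2016-03-13 through 2016-04-01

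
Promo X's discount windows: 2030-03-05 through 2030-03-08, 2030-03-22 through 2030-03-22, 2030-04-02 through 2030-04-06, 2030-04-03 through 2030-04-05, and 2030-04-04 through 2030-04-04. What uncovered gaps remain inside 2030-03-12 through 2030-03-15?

2030-03-12 through 2030-03-15

Covered (merged): 2030-03-05 through 2030-03-08, 2030-03-22 through 2030-03-22, 2030-04-02 through 2030-04-06.
Gaps within 2030-03-12 through 2030-03-15: 2030-03-12 through 2030-03-15.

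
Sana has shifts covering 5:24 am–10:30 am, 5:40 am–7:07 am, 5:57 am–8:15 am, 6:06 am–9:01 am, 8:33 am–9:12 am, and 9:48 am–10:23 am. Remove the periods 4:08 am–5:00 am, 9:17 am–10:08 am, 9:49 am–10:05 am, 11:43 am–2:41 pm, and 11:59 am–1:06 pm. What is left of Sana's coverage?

A, merged: 5:24 am–10:30 am.
B, merged: 4:08 am–5:00 am, 9:17 am–10:08 am, 11:43 am–2:41 pm.
5:24 am–10:30 am minus B → 5:24 am–9:17 am, 10:08 am–10:30 am.

5:24 am–9:17 am, 10:08 am–10:30 am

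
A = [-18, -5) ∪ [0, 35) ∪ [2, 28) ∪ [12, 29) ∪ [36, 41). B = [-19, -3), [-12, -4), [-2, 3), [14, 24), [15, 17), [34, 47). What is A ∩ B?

A, merged: [-18, -5), [0, 35), [36, 41).
B, merged: [-19, -3), [-2, 3), [14, 24), [34, 47).
[-18, -5) ∩ B → [-18, -5).
[0, 35) ∩ B → [0, 3), [14, 24), [34, 35).
[36, 41) ∩ B → [36, 41).

[-18, -5) ∪ [0, 3) ∪ [14, 24) ∪ [34, 35) ∪ [36, 41)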